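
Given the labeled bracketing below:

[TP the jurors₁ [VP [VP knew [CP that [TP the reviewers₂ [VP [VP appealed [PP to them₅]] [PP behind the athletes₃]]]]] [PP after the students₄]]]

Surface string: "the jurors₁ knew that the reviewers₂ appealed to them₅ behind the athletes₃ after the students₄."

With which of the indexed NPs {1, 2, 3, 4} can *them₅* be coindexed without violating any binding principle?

*them* is a pronoun, so Principle B applies: it must be free in its binding domain.
Binding domain of *them₅*: the embedded TP, whose subject is the reviewers₂.
*the jurors₁* c-commands the pronoun but from outside its binding domain, and is not c-commanded by it → coindexation permitted.
*the reviewers₂* c-commands the pronoun within its binding domain → coindexation would violate Principle B.
*the athletes₃* and the pronoun do not c-command one another → neither Principle B nor Principle C is at stake; coindexation permitted.
*the students₄* and the pronoun do not c-command one another → neither Principle B nor Principle C is at stake; coindexation permitted.

{1, 3, 4}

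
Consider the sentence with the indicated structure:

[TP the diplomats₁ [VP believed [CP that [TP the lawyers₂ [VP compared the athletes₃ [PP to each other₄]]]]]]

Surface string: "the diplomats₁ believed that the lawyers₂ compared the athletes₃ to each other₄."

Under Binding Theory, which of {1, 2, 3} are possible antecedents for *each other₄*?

{2, 3}

*each other* is an anaphor, so Principle A applies: it must be bound in its binding domain.
Binding domain of *each other₄*: the embedded TP, whose subject is the lawyers₂.
*the diplomats₁* c-commands the anaphor but is outside its binding domain → cannot satisfy Principle A.
*the lawyers₂* c-commands the anaphor within its binding domain → licit binder.
*the athletes₃* c-commands the anaphor within its binding domain → licit binder.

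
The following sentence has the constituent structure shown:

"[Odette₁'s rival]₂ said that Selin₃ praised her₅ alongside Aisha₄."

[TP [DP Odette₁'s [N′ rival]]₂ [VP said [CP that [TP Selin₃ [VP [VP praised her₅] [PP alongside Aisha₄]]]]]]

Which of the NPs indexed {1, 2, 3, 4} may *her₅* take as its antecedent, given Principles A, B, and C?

*her* is a pronoun, so Principle B applies: it must be free in its binding domain.
Binding domain of *her₅*: the embedded TP, whose subject is Selin₃.
*Odette₁* and the pronoun do not c-command one another → neither Principle B nor Principle C is at stake; coindexation permitted.
*[Odette₁'s rival]₂* c-commands the pronoun but from outside its binding domain, and is not c-commanded by it → coindexation permitted.
*Selin₃* c-commands the pronoun within its binding domain → coindexation would violate Principle B.
*Aisha₄* and the pronoun do not c-command one another → neither Principle B nor Principle C is at stake; coindexation permitted.

{1, 2, 4}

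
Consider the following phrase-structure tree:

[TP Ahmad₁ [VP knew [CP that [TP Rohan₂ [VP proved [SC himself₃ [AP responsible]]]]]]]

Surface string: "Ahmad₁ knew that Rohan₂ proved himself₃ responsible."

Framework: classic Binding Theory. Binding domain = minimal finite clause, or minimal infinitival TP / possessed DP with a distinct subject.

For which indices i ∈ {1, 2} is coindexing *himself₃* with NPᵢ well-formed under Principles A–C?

*himself* is an anaphor, so Principle A applies: it must be bound in its binding domain.
Binding domain of *himself₃*: the embedded TP, whose subject is Rohan₂.
*Ahmad₁* c-commands the anaphor but is outside its binding domain → cannot satisfy Principle A.
*Rohan₂* c-commands the anaphor within its binding domain → licit binder.

{2}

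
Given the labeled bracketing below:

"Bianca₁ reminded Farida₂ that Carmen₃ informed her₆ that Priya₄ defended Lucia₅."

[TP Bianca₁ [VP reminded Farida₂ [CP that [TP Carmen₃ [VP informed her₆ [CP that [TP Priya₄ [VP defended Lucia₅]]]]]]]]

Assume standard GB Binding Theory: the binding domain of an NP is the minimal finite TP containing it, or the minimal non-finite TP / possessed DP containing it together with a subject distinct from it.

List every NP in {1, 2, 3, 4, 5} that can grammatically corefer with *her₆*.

{1, 2}

*her* is a pronoun, so Principle B applies: it must be free in its binding domain.
Binding domain of *her₆*: the embedded TP, whose subject is Carmen₃.
*Bianca₁* c-commands the pronoun but from outside its binding domain, and is not c-commanded by it → coindexation permitted.
*Farida₂* c-commands the pronoun but from outside its binding domain, and is not c-commanded by it → coindexation permitted.
*Carmen₃* c-commands the pronoun within its binding domain → coindexation would violate Principle B.
*Priya₄*: the pronoun c-commands this R-expression → coindexation would violate Principle C on *Priya₄*.
*Lucia₅*: the pronoun c-commands this R-expression → coindexation would violate Principle C on *Lucia₅*.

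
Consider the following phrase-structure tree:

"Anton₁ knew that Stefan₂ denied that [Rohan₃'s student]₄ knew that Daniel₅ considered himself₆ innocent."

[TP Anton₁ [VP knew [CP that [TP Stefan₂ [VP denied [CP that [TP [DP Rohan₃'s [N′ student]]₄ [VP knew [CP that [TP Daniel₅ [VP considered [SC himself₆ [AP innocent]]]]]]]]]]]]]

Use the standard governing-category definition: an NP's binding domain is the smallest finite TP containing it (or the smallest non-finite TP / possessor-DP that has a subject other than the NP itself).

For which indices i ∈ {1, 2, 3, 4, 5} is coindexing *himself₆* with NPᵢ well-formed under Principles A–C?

*himself* is an anaphor, so Principle A applies: it must be bound in its binding domain.
Binding domain of *himself₆*: the embedded TP, whose subject is Daniel₅.
*Anton₁* c-commands the anaphor but is outside its binding domain → cannot satisfy Principle A.
*Stefan₂* c-commands the anaphor but is outside its binding domain → cannot satisfy Principle A.
*Rohan₃* does not c-command the anaphor → cannot bind it.
*[Rohan₃'s student]₄* c-commands the anaphor but is outside its binding domain → cannot satisfy Principle A.
*Daniel₅* c-commands the anaphor within its binding domain → licit binder.

{5}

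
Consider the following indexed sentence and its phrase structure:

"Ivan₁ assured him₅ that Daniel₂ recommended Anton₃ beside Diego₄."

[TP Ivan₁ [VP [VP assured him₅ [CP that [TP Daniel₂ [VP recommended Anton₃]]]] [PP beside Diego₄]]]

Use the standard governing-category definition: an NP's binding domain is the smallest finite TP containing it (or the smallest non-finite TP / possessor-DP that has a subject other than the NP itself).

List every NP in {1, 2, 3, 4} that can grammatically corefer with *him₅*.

{4}

*him* is a pronoun, so Principle B applies: it must be free in its binding domain.
Binding domain of *him₅*: the matrix TP, whose subject is Ivan₁.
*Ivan₁* c-commands the pronoun within its binding domain → coindexation would violate Principle B.
*Daniel₂*: the pronoun c-commands this R-expression → coindexation would violate Principle C on *Daniel₂*.
*Anton₃*: the pronoun c-commands this R-expression → coindexation would violate Principle C on *Anton₃*.
*Diego₄* and the pronoun do not c-command one another → neither Principle B nor Principle C is at stake; coindexation permitted.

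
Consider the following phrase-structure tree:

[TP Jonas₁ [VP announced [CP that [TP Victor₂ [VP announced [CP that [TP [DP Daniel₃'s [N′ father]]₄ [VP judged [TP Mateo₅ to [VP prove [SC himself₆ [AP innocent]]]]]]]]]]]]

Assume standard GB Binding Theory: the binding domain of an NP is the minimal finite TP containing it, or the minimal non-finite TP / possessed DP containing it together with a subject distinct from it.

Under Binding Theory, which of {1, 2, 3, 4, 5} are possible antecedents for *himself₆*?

{5}

*himself* is an anaphor, so Principle A applies: it must be bound in its binding domain.
Binding domain of *himself₆*: the embedded TP, whose subject is Mateo₅.
*Jonas₁* c-commands the anaphor but is outside its binding domain → cannot satisfy Principle A.
*Victor₂* c-commands the anaphor but is outside its binding domain → cannot satisfy Principle A.
*Daniel₃* does not c-command the anaphor → cannot bind it.
*[Daniel₃'s father]₄* c-commands the anaphor but is outside its binding domain → cannot satisfy Principle A.
*Mateo₅* c-commands the anaphor within its binding domain → licit binder.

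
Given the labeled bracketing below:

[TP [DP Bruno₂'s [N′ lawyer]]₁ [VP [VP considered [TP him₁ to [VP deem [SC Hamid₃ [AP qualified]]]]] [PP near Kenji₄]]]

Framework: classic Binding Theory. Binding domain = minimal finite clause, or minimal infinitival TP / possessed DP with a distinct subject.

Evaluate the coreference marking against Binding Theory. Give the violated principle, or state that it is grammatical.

The two coindexed NPs are *[Bruno₂'s lawyer]₁* and *him₁*.
*him₁* is a pronoun. Its binding domain is the matrix TP, whose subject is [Bruno₂'s lawyer]₁.
*[Bruno₂'s lawyer]₁* c-commands it within that domain and carries the same index.
The pronoun is locally bound → Principle B violation.

Principle B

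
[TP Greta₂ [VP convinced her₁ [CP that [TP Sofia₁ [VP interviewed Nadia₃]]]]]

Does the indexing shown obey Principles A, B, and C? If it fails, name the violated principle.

The two coindexed NPs are *her₁* and *Sofia₁*.
*Sofia₁* is an R-expression. Principle C requires it to be free everywhere.
*her₁* c-commands it and carries the same index.
The R-expression is bound → Principle C violation.

Principle C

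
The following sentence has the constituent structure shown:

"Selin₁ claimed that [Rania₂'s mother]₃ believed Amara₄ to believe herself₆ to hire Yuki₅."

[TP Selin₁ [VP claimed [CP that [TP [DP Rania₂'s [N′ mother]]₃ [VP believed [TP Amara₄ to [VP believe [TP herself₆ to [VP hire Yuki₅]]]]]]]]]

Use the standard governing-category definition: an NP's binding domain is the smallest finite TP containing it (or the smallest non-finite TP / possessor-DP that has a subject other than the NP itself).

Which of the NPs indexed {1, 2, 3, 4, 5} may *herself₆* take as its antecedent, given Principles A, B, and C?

{4}

*herself* is an anaphor, so Principle A applies: it must be bound in its binding domain.
Binding domain of *herself₆*: the embedded TP, whose subject is Amara₄.
*Selin₁* c-commands the anaphor but is outside its binding domain → cannot satisfy Principle A.
*Rania₂* does not c-command the anaphor → cannot bind it.
*[Rania₂'s mother]₃* c-commands the anaphor but is outside its binding domain → cannot satisfy Principle A.
*Amara₄* c-commands the anaphor within its binding domain → licit binder.
*Yuki₅* does not c-command the anaphor → cannot bind it.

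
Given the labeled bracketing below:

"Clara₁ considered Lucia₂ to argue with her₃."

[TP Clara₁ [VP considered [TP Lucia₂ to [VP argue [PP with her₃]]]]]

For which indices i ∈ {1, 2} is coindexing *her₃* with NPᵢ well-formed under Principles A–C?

{1}

*her* is a pronoun, so Principle B applies: it must be free in its binding domain.
Binding domain of *her₃*: the embedded TP, whose subject is Lucia₂.
*Clara₁* c-commands the pronoun but from outside its binding domain, and is not c-commanded by it → coindexation permitted.
*Lucia₂* c-commands the pronoun within its binding domain → coindexation would violate Principle B.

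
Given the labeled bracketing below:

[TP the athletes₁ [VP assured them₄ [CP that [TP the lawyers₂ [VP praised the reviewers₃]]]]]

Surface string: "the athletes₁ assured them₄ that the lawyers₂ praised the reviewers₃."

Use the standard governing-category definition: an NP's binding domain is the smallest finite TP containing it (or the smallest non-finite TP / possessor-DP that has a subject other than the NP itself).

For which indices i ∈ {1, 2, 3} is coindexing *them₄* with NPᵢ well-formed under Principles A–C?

*them* is a pronoun, so Principle B applies: it must be free in its binding domain.
Binding domain of *them₄*: the matrix TP, whose subject is the athletes₁.
*the athletes₁* c-commands the pronoun within its binding domain → coindexation would violate Principle B.
*the lawyers₂*: the pronoun c-commands this R-expression → coindexation would violate Principle C on *the lawyers₂*.
*the reviewers₃*: the pronoun c-commands this R-expression → coindexation would violate Principle C on *the reviewers₃*.

none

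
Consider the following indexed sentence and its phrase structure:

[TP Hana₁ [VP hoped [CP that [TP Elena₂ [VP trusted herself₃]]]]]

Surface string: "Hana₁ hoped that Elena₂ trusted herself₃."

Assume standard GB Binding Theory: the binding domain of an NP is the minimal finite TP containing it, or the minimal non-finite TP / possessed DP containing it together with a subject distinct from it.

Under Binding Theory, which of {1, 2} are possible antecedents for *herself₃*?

*herself* is an anaphor, so Principle A applies: it must be bound in its binding domain.
Binding domain of *herself₃*: the embedded TP, whose subject is Elena₂.
*Hana₁* c-commands the anaphor but is outside its binding domain → cannot satisfy Principle A.
*Elena₂* c-commands the anaphor within its binding domain → licit binder.

{2}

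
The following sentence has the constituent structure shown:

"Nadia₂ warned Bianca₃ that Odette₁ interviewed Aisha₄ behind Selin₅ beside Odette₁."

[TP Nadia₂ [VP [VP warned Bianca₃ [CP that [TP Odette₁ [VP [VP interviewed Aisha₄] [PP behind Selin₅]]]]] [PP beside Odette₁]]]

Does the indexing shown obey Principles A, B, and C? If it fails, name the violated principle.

grammatical

The two coindexed NPs are *Odette₁* and *Odette₁*.
*Odette₁* is an R-expression; no coindexed NP c-commands it, so Principle C holds.
*Odette₁* is an R-expression; *Odette₁* does not c-command it, and no other NP shares its index, so Principle C is satisfied.
All principles are respected.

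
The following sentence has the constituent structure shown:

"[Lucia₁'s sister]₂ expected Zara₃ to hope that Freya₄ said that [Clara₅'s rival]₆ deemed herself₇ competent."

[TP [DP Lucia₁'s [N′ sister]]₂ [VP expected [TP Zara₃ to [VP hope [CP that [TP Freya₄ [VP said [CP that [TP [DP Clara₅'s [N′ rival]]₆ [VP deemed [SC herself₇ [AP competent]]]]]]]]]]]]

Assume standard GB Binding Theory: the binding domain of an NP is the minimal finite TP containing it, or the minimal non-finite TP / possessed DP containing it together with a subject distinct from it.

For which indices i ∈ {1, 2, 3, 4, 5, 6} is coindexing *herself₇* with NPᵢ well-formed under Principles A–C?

{6}

*herself* is an anaphor, so Principle A applies: it must be bound in its binding domain.
Binding domain of *herself₇*: the embedded TP, whose subject is [Clara₅'s rival]₆.
*Lucia₁* does not c-command the anaphor → cannot bind it.
*[Lucia₁'s sister]₂* c-commands the anaphor but is outside its binding domain → cannot satisfy Principle A.
*Zara₃* c-commands the anaphor but is outside its binding domain → cannot satisfy Principle A.
*Freya₄* c-commands the anaphor but is outside its binding domain → cannot satisfy Principle A.
*Clara₅* does not c-command the anaphor → cannot bind it.
*[Clara₅'s rival]₆* c-commands the anaphor within its binding domain → licit binder.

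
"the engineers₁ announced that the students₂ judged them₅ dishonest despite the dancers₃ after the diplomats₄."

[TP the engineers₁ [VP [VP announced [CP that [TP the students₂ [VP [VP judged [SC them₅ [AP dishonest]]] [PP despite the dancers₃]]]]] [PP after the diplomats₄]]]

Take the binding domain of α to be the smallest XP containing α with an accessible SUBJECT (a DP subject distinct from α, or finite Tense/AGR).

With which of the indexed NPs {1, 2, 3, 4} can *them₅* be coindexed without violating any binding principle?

*them* is a pronoun, so Principle B applies: it must be free in its binding domain.
Binding domain of *them₅*: the embedded TP, whose subject is the students₂.
*the engineers₁* c-commands the pronoun but from outside its binding domain, and is not c-commanded by it → coindexation permitted.
*the students₂* c-commands the pronoun within its binding domain → coindexation would violate Principle B.
*the dancers₃* and the pronoun do not c-command one another → neither Principle B nor Principle C is at stake; coindexation permitted.
*the diplomats₄* and the pronoun do not c-command one another → neither Principle B nor Principle C is at stake; coindexation permitted.

{1, 3, 4}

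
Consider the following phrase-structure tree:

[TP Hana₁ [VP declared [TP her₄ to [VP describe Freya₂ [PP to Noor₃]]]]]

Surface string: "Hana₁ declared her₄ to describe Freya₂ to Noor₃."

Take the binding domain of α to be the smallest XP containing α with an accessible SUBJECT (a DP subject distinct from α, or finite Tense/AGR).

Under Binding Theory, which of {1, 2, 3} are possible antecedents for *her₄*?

*her* is a pronoun, so Principle B applies: it must be free in its binding domain.
Binding domain of *her₄*: the matrix TP, whose subject is Hana₁.
*Hana₁* c-commands the pronoun within its binding domain → coindexation would violate Principle B.
*Freya₂*: the pronoun c-commands this R-expression → coindexation would violate Principle C on *Freya₂*.
*Noor₃*: the pronoun c-commands this R-expression → coindexation would violate Principle C on *Noor₃*.

none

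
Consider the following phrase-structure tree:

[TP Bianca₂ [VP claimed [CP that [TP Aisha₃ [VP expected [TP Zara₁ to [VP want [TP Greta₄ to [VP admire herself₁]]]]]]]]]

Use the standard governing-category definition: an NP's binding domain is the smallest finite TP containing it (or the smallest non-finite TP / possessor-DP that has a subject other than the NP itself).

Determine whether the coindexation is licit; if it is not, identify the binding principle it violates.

The two coindexed NPs are *Zara₁* and *herself₁*.
*herself₁* is an anaphor. Principle A requires it to be bound within its binding domain — the embedded TP, whose subject is Greta₄.
Within that domain it is c-commanded by *Greta₄*, which does not share its index.
*Zara₁* does c-command the anaphor, but from outside its binding domain.
The anaphor is unbound in its domain → Principle A violation.

Principle A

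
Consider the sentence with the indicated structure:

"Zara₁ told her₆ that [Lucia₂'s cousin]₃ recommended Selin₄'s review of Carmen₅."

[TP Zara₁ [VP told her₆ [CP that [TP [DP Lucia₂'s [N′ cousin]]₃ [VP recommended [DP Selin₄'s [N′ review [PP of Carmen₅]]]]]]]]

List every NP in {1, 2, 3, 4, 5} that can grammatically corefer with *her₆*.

*her* is a pronoun, so Principle B applies: it must be free in its binding domain.
Binding domain of *her₆*: the matrix TP, whose subject is Zara₁.
*Zara₁* c-commands the pronoun within its binding domain → coindexation would violate Principle B.
*Lucia₂*: the pronoun c-commands this R-expression → coindexation would violate Principle C on *Lucia₂*.
*[Lucia₂'s cousin]₃*: the pronoun c-commands this R-expression → coindexation would violate Principle C on *[Lucia₂'s cousin]₃*.
*Selin₄*: the pronoun c-commands this R-expression → coindexation would violate Principle C on *Selin₄*.
*Carmen₅*: the pronoun c-commands this R-expression → coindexation would violate Principle C on *Carmen₅*.

none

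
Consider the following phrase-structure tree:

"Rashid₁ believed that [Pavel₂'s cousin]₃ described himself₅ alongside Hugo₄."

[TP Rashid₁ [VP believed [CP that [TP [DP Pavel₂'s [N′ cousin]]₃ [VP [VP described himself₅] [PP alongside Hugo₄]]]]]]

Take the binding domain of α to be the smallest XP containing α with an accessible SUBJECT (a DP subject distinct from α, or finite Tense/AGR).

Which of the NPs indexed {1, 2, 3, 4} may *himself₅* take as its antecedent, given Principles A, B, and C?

*himself* is an anaphor, so Principle A applies: it must be bound in its binding domain.
Binding domain of *himself₅*: the embedded TP, whose subject is [Pavel₂'s cousin]₃.
*Rashid₁* c-commands the anaphor but is outside its binding domain → cannot satisfy Principle A.
*Pavel₂* does not c-command the anaphor → cannot bind it.
*[Pavel₂'s cousin]₃* c-commands the anaphor within its binding domain → licit binder.
*Hugo₄* does not c-command the anaphor → cannot bind it.

{3}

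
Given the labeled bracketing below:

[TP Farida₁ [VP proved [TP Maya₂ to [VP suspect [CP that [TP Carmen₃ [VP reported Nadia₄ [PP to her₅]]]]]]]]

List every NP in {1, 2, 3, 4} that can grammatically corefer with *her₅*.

{1, 2}

*her* is a pronoun, so Principle B applies: it must be free in its binding domain.
Binding domain of *her₅*: the embedded TP, whose subject is Carmen₃.
*Farida₁* c-commands the pronoun but from outside its binding domain, and is not c-commanded by it → coindexation permitted.
*Maya₂* c-commands the pronoun but from outside its binding domain, and is not c-commanded by it → coindexation permitted.
*Carmen₃* c-commands the pronoun within its binding domain → coindexation would violate Principle B.
*Nadia₄* c-commands the pronoun within its binding domain → coindexation would violate Principle B.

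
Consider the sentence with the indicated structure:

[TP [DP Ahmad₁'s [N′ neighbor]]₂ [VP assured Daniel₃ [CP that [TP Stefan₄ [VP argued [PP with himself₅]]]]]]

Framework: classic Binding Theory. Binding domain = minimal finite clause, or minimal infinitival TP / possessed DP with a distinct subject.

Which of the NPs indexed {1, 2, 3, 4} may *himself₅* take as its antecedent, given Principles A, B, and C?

{4}

*himself* is an anaphor, so Principle A applies: it must be bound in its binding domain.
Binding domain of *himself₅*: the embedded TP, whose subject is Stefan₄.
*Ahmad₁* does not c-command the anaphor → cannot bind it.
*[Ahmad₁'s neighbor]₂* c-commands the anaphor but is outside its binding domain → cannot satisfy Principle A.
*Daniel₃* c-commands the anaphor but is outside its binding domain → cannot satisfy Principle A.
*Stefan₄* c-commands the anaphor within its binding domain → licit binder.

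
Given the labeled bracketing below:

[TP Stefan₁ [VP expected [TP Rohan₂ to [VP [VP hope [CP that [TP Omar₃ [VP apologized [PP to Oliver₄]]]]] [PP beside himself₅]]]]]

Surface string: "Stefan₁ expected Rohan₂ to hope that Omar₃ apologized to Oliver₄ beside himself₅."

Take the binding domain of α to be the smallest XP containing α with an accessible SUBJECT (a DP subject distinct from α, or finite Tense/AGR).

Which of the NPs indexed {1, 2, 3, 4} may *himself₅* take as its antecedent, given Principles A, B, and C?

*himself* is an anaphor, so Principle A applies: it must be bound in its binding domain.
Binding domain of *himself₅*: the embedded TP, whose subject is Rohan₂.
*Stefan₁* c-commands the anaphor but is outside its binding domain → cannot satisfy Principle A.
*Rohan₂* c-commands the anaphor within its binding domain → licit binder.
*Omar₃* does not c-command the anaphor → cannot bind it.
*Oliver₄* does not c-command the anaphor → cannot bind it.

{2}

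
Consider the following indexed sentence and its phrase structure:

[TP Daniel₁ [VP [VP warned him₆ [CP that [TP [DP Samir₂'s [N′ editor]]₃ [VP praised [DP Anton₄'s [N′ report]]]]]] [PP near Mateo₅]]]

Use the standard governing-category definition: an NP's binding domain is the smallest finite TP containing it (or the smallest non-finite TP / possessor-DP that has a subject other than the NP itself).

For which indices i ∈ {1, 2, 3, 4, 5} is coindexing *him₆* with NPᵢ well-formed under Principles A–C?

{5}

*him* is a pronoun, so Principle B applies: it must be free in its binding domain.
Binding domain of *him₆*: the matrix TP, whose subject is Daniel₁.
*Daniel₁* c-commands the pronoun within its binding domain → coindexation would violate Principle B.
*Samir₂*: the pronoun c-commands this R-expression → coindexation would violate Principle C on *Samir₂*.
*[Samir₂'s editor]₃*: the pronoun c-commands this R-expression → coindexation would violate Principle C on *[Samir₂'s editor]₃*.
*Anton₄*: the pronoun c-commands this R-expression → coindexation would violate Principle C on *Anton₄*.
*Mateo₅* and the pronoun do not c-command one another → neither Principle B nor Principle C is at stake; coindexation permitted.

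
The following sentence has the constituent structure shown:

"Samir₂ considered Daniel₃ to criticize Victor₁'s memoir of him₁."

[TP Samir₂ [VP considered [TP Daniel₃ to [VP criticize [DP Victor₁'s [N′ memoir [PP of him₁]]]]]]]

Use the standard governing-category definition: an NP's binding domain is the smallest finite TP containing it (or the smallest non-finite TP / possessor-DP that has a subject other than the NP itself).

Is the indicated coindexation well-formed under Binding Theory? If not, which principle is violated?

The two coindexed NPs are *Victor₁* and *him₁*.
*him₁* is a pronoun. Its binding domain is the possessed DP, whose subject is Victor₁.
*Victor₁* c-commands it within that domain and carries the same index.
The pronoun is locally bound → Principle B violation.

Principle B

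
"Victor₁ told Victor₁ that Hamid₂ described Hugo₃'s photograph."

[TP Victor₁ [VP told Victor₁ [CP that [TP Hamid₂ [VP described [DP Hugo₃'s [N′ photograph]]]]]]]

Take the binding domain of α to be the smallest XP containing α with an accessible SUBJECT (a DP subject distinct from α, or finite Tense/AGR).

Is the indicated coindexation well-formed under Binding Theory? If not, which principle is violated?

Principle C

The two coindexed NPs are *Victor₁* (the lower occurrence) and *Victor₁* (the higher occurrence).
*Victor₁* (the lower occurrence) is an R-expression. Principle C requires it to be free everywhere.
*Victor₁* (the higher occurrence) c-commands it and carries the same index.
The R-expression is bound → Principle C violation.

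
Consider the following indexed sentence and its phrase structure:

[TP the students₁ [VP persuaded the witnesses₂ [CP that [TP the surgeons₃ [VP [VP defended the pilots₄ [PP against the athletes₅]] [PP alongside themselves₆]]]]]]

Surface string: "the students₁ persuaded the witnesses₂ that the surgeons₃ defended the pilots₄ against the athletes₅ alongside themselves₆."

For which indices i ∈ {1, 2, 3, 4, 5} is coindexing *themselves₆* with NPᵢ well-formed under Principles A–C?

{3}

*themselves* is an anaphor, so Principle A applies: it must be bound in its binding domain.
Binding domain of *themselves₆*: the embedded TP, whose subject is the surgeons₃.
*the students₁* c-commands the anaphor but is outside its binding domain → cannot satisfy Principle A.
*the witnesses₂* c-commands the anaphor but is outside its binding domain → cannot satisfy Principle A.
*the surgeons₃* c-commands the anaphor within its binding domain → licit binder.
*the pilots₄* does not c-command the anaphor → cannot bind it.
*the athletes₅* does not c-command the anaphor → cannot bind it.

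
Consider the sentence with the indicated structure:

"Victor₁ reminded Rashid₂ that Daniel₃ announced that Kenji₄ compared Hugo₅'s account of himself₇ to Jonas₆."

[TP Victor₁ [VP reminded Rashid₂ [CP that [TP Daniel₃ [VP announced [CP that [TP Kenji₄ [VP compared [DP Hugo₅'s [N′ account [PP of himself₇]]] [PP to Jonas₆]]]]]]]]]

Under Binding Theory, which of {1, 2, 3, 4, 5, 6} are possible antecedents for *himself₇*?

*himself* is an anaphor, so Principle A applies: it must be bound in its binding domain.
Binding domain of *himself₇*: the possessed DP, whose subject is Hugo₅.
*Victor₁* c-commands the anaphor but is outside its binding domain → cannot satisfy Principle A.
*Rashid₂* c-commands the anaphor but is outside its binding domain → cannot satisfy Principle A.
*Daniel₃* c-commands the anaphor but is outside its binding domain → cannot satisfy Principle A.
*Kenji₄* c-commands the anaphor but is outside its binding domain → cannot satisfy Principle A.
*Hugo₅* c-commands the anaphor within its binding domain → licit binder.
*Jonas₆* does not c-command the anaphor → cannot bind it.

{5}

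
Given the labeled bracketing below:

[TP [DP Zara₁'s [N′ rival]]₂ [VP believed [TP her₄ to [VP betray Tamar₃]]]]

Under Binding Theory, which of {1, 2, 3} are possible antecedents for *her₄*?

*her* is a pronoun, so Principle B applies: it must be free in its binding domain.
Binding domain of *her₄*: the matrix TP, whose subject is [Zara₁'s rival]₂.
*Zara₁* and the pronoun do not c-command one another → neither Principle B nor Principle C is at stake; coindexation permitted.
*[Zara₁'s rival]₂* c-commands the pronoun within its binding domain → coindexation would violate Principle B.
*Tamar₃*: the pronoun c-commands this R-expression → coindexation would violate Principle C on *Tamar₃*.

{1}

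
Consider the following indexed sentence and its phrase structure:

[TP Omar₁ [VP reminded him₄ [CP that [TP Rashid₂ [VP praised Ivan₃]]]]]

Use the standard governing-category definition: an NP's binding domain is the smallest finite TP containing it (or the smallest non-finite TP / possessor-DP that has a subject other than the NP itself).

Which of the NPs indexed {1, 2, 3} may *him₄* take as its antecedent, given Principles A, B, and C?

none

*him* is a pronoun, so Principle B applies: it must be free in its binding domain.
Binding domain of *him₄*: the matrix TP, whose subject is Omar₁.
*Omar₁* c-commands the pronoun within its binding domain → coindexation would violate Principle B.
*Rashid₂*: the pronoun c-commands this R-expression → coindexation would violate Principle C on *Rashid₂*.
*Ivan₃*: the pronoun c-commands this R-expression → coindexation would violate Principle C on *Ivan₃*.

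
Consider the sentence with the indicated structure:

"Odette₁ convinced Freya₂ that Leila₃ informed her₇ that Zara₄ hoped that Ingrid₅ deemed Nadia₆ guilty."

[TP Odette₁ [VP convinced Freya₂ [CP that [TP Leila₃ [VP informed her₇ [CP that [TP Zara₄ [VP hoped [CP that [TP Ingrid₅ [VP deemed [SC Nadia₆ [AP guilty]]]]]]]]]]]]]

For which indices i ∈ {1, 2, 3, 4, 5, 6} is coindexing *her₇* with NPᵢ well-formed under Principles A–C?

{1, 2}

*her* is a pronoun, so Principle B applies: it must be free in its binding domain.
Binding domain of *her₇*: the embedded TP, whose subject is Leila₃.
*Odette₁* c-commands the pronoun but from outside its binding domain, and is not c-commanded by it → coindexation permitted.
*Freya₂* c-commands the pronoun but from outside its binding domain, and is not c-commanded by it → coindexation permitted.
*Leila₃* c-commands the pronoun within its binding domain → coindexation would violate Principle B.
*Zara₄*: the pronoun c-commands this R-expression → coindexation would violate Principle C on *Zara₄*.
*Ingrid₅*: the pronoun c-commands this R-expression → coindexation would violate Principle C on *Ingrid₅*.
*Nadia₆*: the pronoun c-commands this R-expression → coindexation would violate Principle C on *Nadia₆*.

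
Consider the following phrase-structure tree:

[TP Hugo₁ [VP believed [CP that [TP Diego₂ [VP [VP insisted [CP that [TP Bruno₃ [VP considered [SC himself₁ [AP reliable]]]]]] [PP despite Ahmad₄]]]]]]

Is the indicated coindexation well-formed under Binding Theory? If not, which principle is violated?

The two coindexed NPs are *Hugo₁* and *himself₁*.
*himself₁* is an anaphor. Principle A requires it to be bound within its binding domain — the embedded TP, whose subject is Bruno₃.
Within that domain it is c-commanded by *Bruno₃*, which does not share its index.
*Hugo₁* does c-command the anaphor, but from outside its binding domain.
The anaphor is unbound in its domain → Principle A violation.

Principle A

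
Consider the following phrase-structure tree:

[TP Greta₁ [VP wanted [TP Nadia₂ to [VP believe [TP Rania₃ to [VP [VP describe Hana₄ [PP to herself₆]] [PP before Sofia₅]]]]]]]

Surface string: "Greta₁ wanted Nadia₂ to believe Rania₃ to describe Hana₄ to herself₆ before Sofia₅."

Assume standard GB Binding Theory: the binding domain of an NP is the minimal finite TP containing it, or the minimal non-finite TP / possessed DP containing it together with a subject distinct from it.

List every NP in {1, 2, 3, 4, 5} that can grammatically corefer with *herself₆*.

*herself* is an anaphor, so Principle A applies: it must be bound in its binding domain.
Binding domain of *herself₆*: the embedded TP, whose subject is Rania₃.
*Greta₁* c-commands the anaphor but is outside its binding domain → cannot satisfy Principle A.
*Nadia₂* c-commands the anaphor but is outside its binding domain → cannot satisfy Principle A.
*Rania₃* c-commands the anaphor within its binding domain → licit binder.
*Hana₄* c-commands the anaphor within its binding domain → licit binder.
*Sofia₅* does not c-command the anaphor → cannot bind it.

{3, 4}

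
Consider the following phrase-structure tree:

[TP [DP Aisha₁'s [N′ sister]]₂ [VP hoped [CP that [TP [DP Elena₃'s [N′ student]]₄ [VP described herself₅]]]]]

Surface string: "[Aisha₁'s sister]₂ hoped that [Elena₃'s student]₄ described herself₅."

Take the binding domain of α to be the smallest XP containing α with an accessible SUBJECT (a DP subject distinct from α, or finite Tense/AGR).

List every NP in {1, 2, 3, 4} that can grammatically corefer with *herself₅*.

*herself* is an anaphor, so Principle A applies: it must be bound in its binding domain.
Binding domain of *herself₅*: the embedded TP, whose subject is [Elena₃'s student]₄.
*Aisha₁* does not c-command the anaphor → cannot bind it.
*[Aisha₁'s sister]₂* c-commands the anaphor but is outside its binding domain → cannot satisfy Principle A.
*Elena₃* does not c-command the anaphor → cannot bind it.
*[Elena₃'s student]₄* c-commands the anaphor within its binding domain → licit binder.

{4}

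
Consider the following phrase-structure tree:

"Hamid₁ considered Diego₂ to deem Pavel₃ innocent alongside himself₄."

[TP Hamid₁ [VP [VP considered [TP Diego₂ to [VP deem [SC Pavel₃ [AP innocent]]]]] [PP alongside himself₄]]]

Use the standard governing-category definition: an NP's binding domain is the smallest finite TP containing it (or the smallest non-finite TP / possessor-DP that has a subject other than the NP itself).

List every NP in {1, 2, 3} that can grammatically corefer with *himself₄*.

{1}

*himself* is an anaphor, so Principle A applies: it must be bound in its binding domain.
Binding domain of *himself₄*: the matrix TP, whose subject is Hamid₁.
*Hamid₁* c-commands the anaphor within its binding domain → licit binder.
*Diego₂* does not c-command the anaphor → cannot bind it.
*Pavel₃* does not c-command the anaphor → cannot bind it.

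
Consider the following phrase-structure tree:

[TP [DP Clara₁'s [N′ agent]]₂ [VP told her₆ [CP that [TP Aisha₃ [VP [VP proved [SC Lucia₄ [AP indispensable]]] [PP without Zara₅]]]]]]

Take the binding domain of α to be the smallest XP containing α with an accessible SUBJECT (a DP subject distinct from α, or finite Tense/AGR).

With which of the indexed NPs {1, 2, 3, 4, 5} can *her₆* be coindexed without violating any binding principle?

*her* is a pronoun, so Principle B applies: it must be free in its binding domain.
Binding domain of *her₆*: the matrix TP, whose subject is [Clara₁'s agent]₂.
*Clara₁* and the pronoun do not c-command one another → neither Principle B nor Principle C is at stake; coindexation permitted.
*[Clara₁'s agent]₂* c-commands the pronoun within its binding domain → coindexation would violate Principle B.
*Aisha₃*: the pronoun c-commands this R-expression → coindexation would violate Principle C on *Aisha₃*.
*Lucia₄*: the pronoun c-commands this R-expression → coindexation would violate Principle C on *Lucia₄*.
*Zara₅*: the pronoun c-commands this R-expression → coindexation would violate Principle C on *Zara₅*.

{1}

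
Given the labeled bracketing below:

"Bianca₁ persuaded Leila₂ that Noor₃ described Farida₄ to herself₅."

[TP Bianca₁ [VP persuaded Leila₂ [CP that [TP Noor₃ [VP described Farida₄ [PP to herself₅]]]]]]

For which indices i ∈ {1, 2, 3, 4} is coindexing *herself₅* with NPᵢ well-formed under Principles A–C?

*herself* is an anaphor, so Principle A applies: it must be bound in its binding domain.
Binding domain of *herself₅*: the embedded TP, whose subject is Noor₃.
*Bianca₁* c-commands the anaphor but is outside its binding domain → cannot satisfy Principle A.
*Leila₂* c-commands the anaphor but is outside its binding domain → cannot satisfy Principle A.
*Noor₃* c-commands the anaphor within its binding domain → licit binder.
*Farida₄* c-commands the anaphor within its binding domain → licit binder.

{3, 4}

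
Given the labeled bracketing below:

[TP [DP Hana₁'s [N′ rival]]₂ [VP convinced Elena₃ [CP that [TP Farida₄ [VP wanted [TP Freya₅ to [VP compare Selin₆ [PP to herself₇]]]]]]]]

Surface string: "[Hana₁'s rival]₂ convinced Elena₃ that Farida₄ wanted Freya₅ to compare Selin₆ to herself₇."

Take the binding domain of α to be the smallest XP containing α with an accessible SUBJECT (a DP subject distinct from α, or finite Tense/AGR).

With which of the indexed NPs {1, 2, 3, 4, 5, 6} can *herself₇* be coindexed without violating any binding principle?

{5, 6}

*herself* is an anaphor, so Principle A applies: it must be bound in its binding domain.
Binding domain of *herself₇*: the embedded TP, whose subject is Freya₅.
*Hana₁* does not c-command the anaphor → cannot bind it.
*[Hana₁'s rival]₂* c-commands the anaphor but is outside its binding domain → cannot satisfy Principle A.
*Elena₃* c-commands the anaphor but is outside its binding domain → cannot satisfy Principle A.
*Farida₄* c-commands the anaphor but is outside its binding domain → cannot satisfy Principle A.
*Freya₅* c-commands the anaphor within its binding domain → licit binder.
*Selin₆* c-commands the anaphor within its binding domain → licit binder.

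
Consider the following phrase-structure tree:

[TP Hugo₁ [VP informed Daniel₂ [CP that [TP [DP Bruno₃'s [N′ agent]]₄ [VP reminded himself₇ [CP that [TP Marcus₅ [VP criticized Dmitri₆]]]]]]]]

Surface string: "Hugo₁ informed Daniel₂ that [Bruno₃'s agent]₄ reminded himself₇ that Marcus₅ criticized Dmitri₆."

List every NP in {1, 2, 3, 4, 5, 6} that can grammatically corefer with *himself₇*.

{4}

*himself* is an anaphor, so Principle A applies: it must be bound in its binding domain.
Binding domain of *himself₇*: the embedded TP, whose subject is [Bruno₃'s agent]₄.
*Hugo₁* c-commands the anaphor but is outside its binding domain → cannot satisfy Principle A.
*Daniel₂* c-commands the anaphor but is outside its binding domain → cannot satisfy Principle A.
*Bruno₃* does not c-command the anaphor → cannot bind it.
*[Bruno₃'s agent]₄* c-commands the anaphor within its binding domain → licit binder.
*Marcus₅* does not c-command the anaphor → cannot bind it.
*Dmitri₆* does not c-command the anaphor → cannot bind it.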